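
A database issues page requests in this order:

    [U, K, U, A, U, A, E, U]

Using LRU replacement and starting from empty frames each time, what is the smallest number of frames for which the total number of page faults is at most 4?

3

f=1: 8 faults
f=2: 5 faults
f=3: 4 faults
f=4: 4 faults
Smallest f with faults ≤ 4 is 3.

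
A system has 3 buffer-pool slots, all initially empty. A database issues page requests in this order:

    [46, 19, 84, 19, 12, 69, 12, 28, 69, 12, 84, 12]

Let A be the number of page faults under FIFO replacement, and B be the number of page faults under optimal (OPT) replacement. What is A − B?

1

Under FIFO: F F F . F F . F . . F F → 8 faults.
Under OPT: F F F . F F . F . . F . → 7 faults.
A − B = 8 − 7 = 1.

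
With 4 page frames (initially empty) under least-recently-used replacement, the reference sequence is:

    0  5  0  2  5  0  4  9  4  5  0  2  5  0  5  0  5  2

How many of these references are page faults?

6

0 → miss, frames {0}
5 → miss, frames {0,5}
0 → hit
2 → miss, frames {5,0,2}
5 → hit
0 → hit
4 → miss, frames {2,5,0,4}
9 → miss, evict 2, frames {5,0,4,9}
4 → hit
5 → hit
0 → hit
2 → miss, evict 9, frames {4,5,0,2}
5 → hit
0 → hit
5 → hit
0 → hit
5 → hit
2 → hit
Page faults: 6.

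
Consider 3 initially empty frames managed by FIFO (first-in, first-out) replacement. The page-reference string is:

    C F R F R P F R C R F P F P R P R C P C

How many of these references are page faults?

9

C → miss, frames [C]
F → miss, frames [C, F]
R → miss, frames [C, F, R]
F → hit
R → hit
P → miss, evict C, frames [F, R, P]
F → hit
R → hit
C → miss, evict F, frames [R, P, C]
R → hit
F → miss, evict R, frames [P, C, F]
P → hit
F → hit
P → hit
R → miss, evict P, frames [C, F, R]
P → miss, evict C, frames [F, R, P]
R → hit
C → miss, evict F, frames [R, P, C]
P → hit
C → hit
Page faults: 9.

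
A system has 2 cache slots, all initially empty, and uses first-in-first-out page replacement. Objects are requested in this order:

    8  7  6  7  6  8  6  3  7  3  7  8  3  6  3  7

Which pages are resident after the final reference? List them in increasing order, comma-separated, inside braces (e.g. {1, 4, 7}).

{6, 7}

8 → miss, frames [8]
7 → miss, frames [8, 7]
6 → miss, evict 8, frames [7, 6]
7 → hit
6 → hit
8 → miss, evict 7, frames [6, 8]
6 → hit
3 → miss, evict 6, frames [8, 3]
7 → miss, evict 8, frames [3, 7]
3 → hit
7 → hit
8 → miss, evict 3, frames [7, 8]
3 → miss, evict 7, frames [8, 3]
6 → miss, evict 8, frames [3, 6]
3 → hit
7 → miss, evict 3, frames [6, 7]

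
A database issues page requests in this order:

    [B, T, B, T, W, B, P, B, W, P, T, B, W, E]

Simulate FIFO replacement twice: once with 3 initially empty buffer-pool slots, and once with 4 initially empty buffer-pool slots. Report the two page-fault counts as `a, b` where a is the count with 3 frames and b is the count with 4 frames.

3 frames: F F . . F . F F . . F . F F → 8 faults.
4 frames: F F . . F . F . . . . . . F → 5 faults.
5 < 8: adding a frame reduced faults, as is typical.

8, 5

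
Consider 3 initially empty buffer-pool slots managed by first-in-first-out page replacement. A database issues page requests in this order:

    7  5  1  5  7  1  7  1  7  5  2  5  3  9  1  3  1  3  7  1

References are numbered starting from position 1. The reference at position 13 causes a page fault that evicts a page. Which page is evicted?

pos 1: 7 → fault, frames [7]
pos 2: 5 → fault, frames [7, 5]
pos 3: 1 → fault, frames [7, 5, 1]
pos 4: 5 → hit
pos 5: 7 → hit
pos 6: 1 → hit
pos 7: 7 → hit
pos 8: 1 → hit
pos 9: 7 → hit
pos 10: 5 → hit
pos 11: 2 → fault, evict 7, frames [5, 1, 2]
pos 12: 5 → hit
pos 13: 3 → fault, evict 5, frames [1, 2, 3]
At position 13, page 5 is evicted.

5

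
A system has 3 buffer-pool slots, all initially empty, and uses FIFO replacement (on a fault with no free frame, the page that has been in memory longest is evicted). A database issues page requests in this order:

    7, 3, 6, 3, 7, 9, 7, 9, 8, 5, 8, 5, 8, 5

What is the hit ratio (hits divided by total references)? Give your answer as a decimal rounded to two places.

7: miss, frames (7)
3: miss, frames (7 3)
6: miss, frames (7 3 6)
3: hit
7: hit
9: miss, evict 7, frames (3 6 9)
7: miss, evict 3, frames (6 9 7)
9: hit
8: miss, evict 6, frames (9 7 8)
5: miss, evict 9, frames (7 8 5)
8: hit
5: hit
8: hit
5: hit
Hits: 7 of 14 references → 7/14 = 0.5000.

0.50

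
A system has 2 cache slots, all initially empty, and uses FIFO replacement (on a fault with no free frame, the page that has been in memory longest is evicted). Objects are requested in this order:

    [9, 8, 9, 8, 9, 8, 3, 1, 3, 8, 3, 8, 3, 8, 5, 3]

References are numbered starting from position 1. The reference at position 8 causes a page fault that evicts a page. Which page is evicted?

pos 1: 9 → fault, frames (9)
pos 2: 8 → fault, frames (9 8)
pos 3: 9 → hit
pos 4: 8 → hit
pos 5: 9 → hit
pos 6: 8 → hit
pos 7: 3 → fault, evict 9, frames (8 3)
pos 8: 1 → fault, evict 8, frames (3 1)
At position 8, page 8 is evicted.

8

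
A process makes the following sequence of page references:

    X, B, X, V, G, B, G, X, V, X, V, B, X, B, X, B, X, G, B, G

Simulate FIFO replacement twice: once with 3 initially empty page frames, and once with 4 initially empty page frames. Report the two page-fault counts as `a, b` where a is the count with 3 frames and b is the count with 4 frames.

6, 4

3 frames: F F . F F . . F . . . F . . . . . . . . → 6 faults.
4 frames: F F . F F . . . . . . . . . . . . . . . → 4 faults.
4 < 6: adding a frame reduced faults, as is typical.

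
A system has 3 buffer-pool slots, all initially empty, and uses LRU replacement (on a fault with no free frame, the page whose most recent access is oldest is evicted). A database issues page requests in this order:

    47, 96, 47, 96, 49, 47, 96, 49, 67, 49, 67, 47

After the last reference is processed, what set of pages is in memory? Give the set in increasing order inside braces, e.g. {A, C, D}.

{47, 49, 67}

47 → miss, frames [47]
96 → miss, frames [47, 96]
47 → hit
96 → hit
49 → miss, frames [47, 96, 49]
47 → hit
96 → hit
49 → hit
67 → miss, evict 47, frames [96, 49, 67]
49 → hit
67 → hit
47 → miss, evict 96, frames [49, 67, 47]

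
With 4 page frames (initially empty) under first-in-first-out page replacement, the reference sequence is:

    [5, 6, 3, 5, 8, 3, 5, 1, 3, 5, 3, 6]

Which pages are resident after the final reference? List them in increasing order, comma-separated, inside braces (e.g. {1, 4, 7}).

5 -> miss, frames (5)
6 -> miss, frames (5 6)
3 -> miss, frames (5 6 3)
5 -> hit
8 -> miss, frames (5 6 3 8)
3 -> hit
5 -> hit
1 -> miss, evict 5, frames (6 3 8 1)
3 -> hit
5 -> miss, evict 6, frames (3 8 1 5)
3 -> hit
6 -> miss, evict 3, frames (8 1 5 6)

{1, 5, 6, 8}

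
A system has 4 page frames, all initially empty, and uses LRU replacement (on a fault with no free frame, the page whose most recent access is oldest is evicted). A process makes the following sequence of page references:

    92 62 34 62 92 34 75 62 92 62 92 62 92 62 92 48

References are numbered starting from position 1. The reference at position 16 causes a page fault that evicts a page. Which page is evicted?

pos 1: 92 -> fault, frames [92]
pos 2: 62 -> fault, frames [92, 62]
pos 3: 34 -> fault, frames [92, 62, 34]
pos 4: 62 -> hit
pos 5: 92 -> hit
pos 6: 34 -> hit
pos 7: 75 -> fault, frames [62, 92, 34, 75]
pos 8: 62 -> hit
pos 9: 92 -> hit
pos 10: 62 -> hit
pos 11: 92 -> hit
pos 12: 62 -> hit
pos 13: 92 -> hit
pos 14: 62 -> hit
pos 15: 92 -> hit
pos 16: 48 -> fault, evict 34, frames [75, 62, 92, 48]
At position 16, page 34 is evicted.

34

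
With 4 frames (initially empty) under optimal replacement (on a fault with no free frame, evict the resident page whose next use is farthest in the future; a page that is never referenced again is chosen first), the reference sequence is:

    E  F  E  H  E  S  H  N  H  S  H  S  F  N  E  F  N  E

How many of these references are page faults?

6

E → miss, frames (E)
F → miss, frames (E F)
E → hit
H → miss, frames (E F H)
E → hit
S → miss, frames (E F H S)
H → hit
N → miss, evict E, frames (F H S N)
H → hit
S → hit
H → hit
S → hit
F → hit
N → hit
E → miss, evict S, frames (F H N E)
F → hit
N → hit
E → hit
Page faults: 6.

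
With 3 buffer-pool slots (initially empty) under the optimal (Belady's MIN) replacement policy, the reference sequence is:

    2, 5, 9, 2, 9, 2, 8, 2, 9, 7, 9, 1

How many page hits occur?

6

2 → miss, frames [2]
5 → miss, frames [2, 5]
9 → miss, frames [2, 5, 9]
2 → hit
9 → hit
2 → hit
8 → miss, evict 5, frames [2, 9, 8]
2 → hit
9 → hit
7 → miss, evict 8, frames [2, 9, 7]
9 → hit
1 → miss, evict 7, frames [2, 9, 1]
Hits: 6.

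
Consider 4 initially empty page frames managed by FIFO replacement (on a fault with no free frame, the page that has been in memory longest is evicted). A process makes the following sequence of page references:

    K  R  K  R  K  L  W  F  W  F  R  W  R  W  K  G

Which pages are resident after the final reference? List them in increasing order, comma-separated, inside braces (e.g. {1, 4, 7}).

{F, G, K, W}

K -> fault, frames {K}
R -> fault, frames {K,R}
K -> hit
R -> hit
K -> hit
L -> fault, frames {K,R,L}
W -> fault, frames {K,R,L,W}
F -> fault, evict K, frames {R,L,W,F}
W -> hit
F -> hit
R -> hit
W -> hit
R -> hit
W -> hit
K -> fault, evict R, frames {L,W,F,K}
G -> fault, evict L, frames {W,F,K,G}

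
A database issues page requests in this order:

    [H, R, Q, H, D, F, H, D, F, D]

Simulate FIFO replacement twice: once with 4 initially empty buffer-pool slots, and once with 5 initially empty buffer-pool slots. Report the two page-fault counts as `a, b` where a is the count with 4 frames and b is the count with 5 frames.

4 frames: F F F . F F F . . . → 6 faults.
5 frames: F F F . F F . . . . → 5 faults.
5 < 6: adding a frame reduced faults, as is typical.

6, 5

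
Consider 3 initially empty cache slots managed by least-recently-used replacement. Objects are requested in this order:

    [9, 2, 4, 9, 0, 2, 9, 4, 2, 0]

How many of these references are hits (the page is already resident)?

3

9 → fault, frames {9}
2 → fault, frames {9,2}
4 → fault, frames {9,2,4}
9 → hit
0 → fault, evict 2, frames {4,9,0}
2 → fault, evict 4, frames {9,0,2}
9 → hit
4 → fault, evict 0, frames {2,9,4}
2 → hit
0 → fault, evict 9, frames {4,2,0}
Hits: 3.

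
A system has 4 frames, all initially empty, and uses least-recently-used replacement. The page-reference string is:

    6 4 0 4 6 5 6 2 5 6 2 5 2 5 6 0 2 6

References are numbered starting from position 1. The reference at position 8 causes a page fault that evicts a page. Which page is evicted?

0

pos 1: 6 → fault, frames (6)
pos 2: 4 → fault, frames (6 4)
pos 3: 0 → fault, frames (6 4 0)
pos 4: 4 → hit
pos 5: 6 → hit
pos 6: 5 → fault, frames (0 4 6 5)
pos 7: 6 → hit
pos 8: 2 → fault, evict 0, frames (4 5 6 2)
At position 8, page 0 is evicted.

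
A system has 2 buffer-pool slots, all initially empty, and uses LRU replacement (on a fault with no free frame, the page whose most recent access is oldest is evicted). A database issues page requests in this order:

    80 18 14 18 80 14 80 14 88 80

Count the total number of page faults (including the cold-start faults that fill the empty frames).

80 → fault, frames [80]
18 → fault, frames [80, 18]
14 → fault, evict 80, frames [18, 14]
18 → hit
80 → fault, evict 14, frames [18, 80]
14 → fault, evict 18, frames [80, 14]
80 → hit
14 → hit
88 → fault, evict 80, frames [14, 88]
80 → fault, evict 14, frames [88, 80]
Page faults: 7.

7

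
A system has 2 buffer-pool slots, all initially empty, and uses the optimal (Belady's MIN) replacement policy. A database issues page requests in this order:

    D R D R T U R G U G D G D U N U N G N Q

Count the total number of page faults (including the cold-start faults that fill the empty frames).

10

D -> fault, frames [D]
R -> fault, frames [D, R]
D -> hit
R -> hit
T -> fault, evict D, frames [R, T]
U -> fault, evict T, frames [R, U]
R -> hit
G -> fault, evict R, frames [U, G]
U -> hit
G -> hit
D -> fault, evict U, frames [G, D]
G -> hit
D -> hit
U -> fault, evict D, frames [G, U]
N -> fault, evict G, frames [U, N]
U -> hit
N -> hit
G -> fault, evict U, frames [N, G]
N -> hit
Q -> fault, evict G, frames [N, Q]
Page faults: 10.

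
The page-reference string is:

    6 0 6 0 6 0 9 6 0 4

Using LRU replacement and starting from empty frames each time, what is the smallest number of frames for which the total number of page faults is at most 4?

3

f=1: 10 faults
f=2: 6 faults
f=3: 4 faults
f=4: 4 faults
Smallest f with faults ≤ 4 is 3.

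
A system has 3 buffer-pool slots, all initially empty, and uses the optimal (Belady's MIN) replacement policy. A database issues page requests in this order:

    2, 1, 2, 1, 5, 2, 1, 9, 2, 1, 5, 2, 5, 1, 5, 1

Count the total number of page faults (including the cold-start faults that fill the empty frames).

5

2 → fault, frames [2]
1 → fault, frames [2, 1]
2 → hit
1 → hit
5 → fault, frames [2, 1, 5]
2 → hit
1 → hit
9 → fault, evict 5, frames [2, 1, 9]
2 → hit
1 → hit
5 → fault, evict 9, frames [2, 1, 5]
2 → hit
5 → hit
1 → hit
5 → hit
1 → hit
Page faults: 5.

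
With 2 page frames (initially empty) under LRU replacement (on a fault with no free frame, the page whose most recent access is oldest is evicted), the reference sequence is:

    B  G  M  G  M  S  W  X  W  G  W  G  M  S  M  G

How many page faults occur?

10

B: fault, frames [B]
G: fault, frames [B, G]
M: fault, evict B, frames [G, M]
G: hit
M: hit
S: fault, evict G, frames [M, S]
W: fault, evict M, frames [S, W]
X: fault, evict S, frames [W, X]
W: hit
G: fault, evict X, frames [W, G]
W: hit
G: hit
M: fault, evict W, frames [G, M]
S: fault, evict G, frames [M, S]
M: hit
G: fault, evict S, frames [M, G]
Page faults: 10.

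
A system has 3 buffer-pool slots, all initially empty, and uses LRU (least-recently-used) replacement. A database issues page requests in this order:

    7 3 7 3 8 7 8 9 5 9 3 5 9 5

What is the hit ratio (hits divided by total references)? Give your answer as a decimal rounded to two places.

7 → fault, frames (7)
3 → fault, frames (7 3)
7 → hit
3 → hit
8 → fault, frames (7 3 8)
7 → hit
8 → hit
9 → fault, evict 3, frames (7 8 9)
5 → fault, evict 7, frames (8 9 5)
9 → hit
3 → fault, evict 8, frames (5 9 3)
5 → hit
9 → hit
5 → hit
Hits: 8 of 14 references → 8/14 = 0.5714.

0.57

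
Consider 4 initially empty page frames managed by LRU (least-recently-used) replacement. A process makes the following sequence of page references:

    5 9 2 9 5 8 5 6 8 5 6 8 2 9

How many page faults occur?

7

5: miss, frames (5)
9: miss, frames (5 9)
2: miss, frames (5 9 2)
9: hit
5: hit
8: miss, frames (2 9 5 8)
5: hit
6: miss, evict 2, frames (9 8 5 6)
8: hit
5: hit
6: hit
8: hit
2: miss, evict 9, frames (5 6 8 2)
9: miss, evict 5, frames (6 8 2 9)
Page faults: 7.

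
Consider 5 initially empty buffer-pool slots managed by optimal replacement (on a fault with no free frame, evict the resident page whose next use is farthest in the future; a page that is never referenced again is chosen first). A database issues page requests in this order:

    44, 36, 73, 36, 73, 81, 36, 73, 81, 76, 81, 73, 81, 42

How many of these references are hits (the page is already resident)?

8

44 -> miss, frames {44}
36 -> miss, frames {44,36}
73 -> miss, frames {44,36,73}
36 -> hit
73 -> hit
81 -> miss, frames {44,36,73,81}
36 -> hit
73 -> hit
81 -> hit
76 -> miss, frames {44,36,73,81,76}
81 -> hit
73 -> hit
81 -> hit
42 -> miss, evict 76, frames {44,36,73,81,42}
Hits: 8.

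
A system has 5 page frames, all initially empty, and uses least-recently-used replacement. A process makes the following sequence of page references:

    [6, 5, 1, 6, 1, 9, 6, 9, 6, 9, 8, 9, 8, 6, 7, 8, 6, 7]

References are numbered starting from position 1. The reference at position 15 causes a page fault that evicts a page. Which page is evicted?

pos 1: 6 → miss, frames (6)
pos 2: 5 → miss, frames (6 5)
pos 3: 1 → miss, frames (6 5 1)
pos 4: 6 → hit
pos 5: 1 → hit
pos 6: 9 → miss, frames (5 6 1 9)
pos 7: 6 → hit
pos 8: 9 → hit
pos 9: 6 → hit
pos 10: 9 → hit
pos 11: 8 → miss, frames (5 1 6 9 8)
pos 12: 9 → hit
pos 13: 8 → hit
pos 14: 6 → hit
pos 15: 7 → miss, evict 5, frames (1 9 8 6 7)
At position 15, page 5 is evicted.

5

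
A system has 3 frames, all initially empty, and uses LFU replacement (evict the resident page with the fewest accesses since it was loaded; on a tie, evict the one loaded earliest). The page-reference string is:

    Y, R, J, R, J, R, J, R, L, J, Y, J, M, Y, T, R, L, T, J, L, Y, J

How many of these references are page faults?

Y -> fault, frames {Y}
R -> fault, frames {Y,R}
J -> fault, frames {Y,R,J}
R -> hit
J -> hit
R -> hit
J -> hit
R -> hit
L -> fault, evict Y, frames {R,J,L}
J -> hit
Y -> fault, evict L, frames {R,J,Y}
J -> hit
M -> fault, evict Y, frames {R,J,M}
Y -> fault, evict M, frames {R,J,Y}
T -> fault, evict Y, frames {R,J,T}
R -> hit
L -> fault, evict T, frames {R,J,L}
T -> fault, evict L, frames {R,J,T}
J -> hit
L -> fault, evict T, frames {R,J,L}
Y -> fault, evict L, frames {R,J,Y}
J -> hit
Page faults: 12.

12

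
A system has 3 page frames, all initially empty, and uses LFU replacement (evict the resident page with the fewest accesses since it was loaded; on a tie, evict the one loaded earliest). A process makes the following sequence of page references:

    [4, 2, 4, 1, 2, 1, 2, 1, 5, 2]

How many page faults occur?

4: fault, frames [4]
2: fault, frames [4, 2]
4: hit
1: fault, frames [4, 2, 1]
2: hit
1: hit
2: hit
1: hit
5: fault, evict 4, frames [2, 1, 5]
2: hit
Page faults: 4.

4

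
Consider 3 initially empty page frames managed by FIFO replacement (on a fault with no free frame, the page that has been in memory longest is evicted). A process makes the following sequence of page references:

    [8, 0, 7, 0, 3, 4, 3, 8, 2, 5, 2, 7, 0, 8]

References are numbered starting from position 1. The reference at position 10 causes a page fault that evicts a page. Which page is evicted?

4

pos 1: 8 -> fault, frames {8}
pos 2: 0 -> fault, frames {8,0}
pos 3: 7 -> fault, frames {8,0,7}
pos 4: 0 -> hit
pos 5: 3 -> fault, evict 8, frames {0,7,3}
pos 6: 4 -> fault, evict 0, frames {7,3,4}
pos 7: 3 -> hit
pos 8: 8 -> fault, evict 7, frames {3,4,8}
pos 9: 2 -> fault, evict 3, frames {4,8,2}
pos 10: 5 -> fault, evict 4, frames {8,2,5}
At position 10, page 4 is evicted.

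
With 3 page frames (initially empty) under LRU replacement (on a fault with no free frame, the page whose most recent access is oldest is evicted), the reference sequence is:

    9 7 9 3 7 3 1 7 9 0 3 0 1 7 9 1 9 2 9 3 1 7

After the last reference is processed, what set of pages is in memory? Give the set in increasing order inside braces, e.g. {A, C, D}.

{1, 3, 7}

9: miss, frames [9]
7: miss, frames [9, 7]
9: hit
3: miss, frames [7, 9, 3]
7: hit
3: hit
1: miss, evict 9, frames [7, 3, 1]
7: hit
9: miss, evict 3, frames [1, 7, 9]
0: miss, evict 1, frames [7, 9, 0]
3: miss, evict 7, frames [9, 0, 3]
0: hit
1: miss, evict 9, frames [3, 0, 1]
7: miss, evict 3, frames [0, 1, 7]
9: miss, evict 0, frames [1, 7, 9]
1: hit
9: hit
2: miss, evict 7, frames [1, 9, 2]
9: hit
3: miss, evict 1, frames [2, 9, 3]
1: miss, evict 2, frames [9, 3, 1]
7: miss, evict 9, frames [3, 1, 7]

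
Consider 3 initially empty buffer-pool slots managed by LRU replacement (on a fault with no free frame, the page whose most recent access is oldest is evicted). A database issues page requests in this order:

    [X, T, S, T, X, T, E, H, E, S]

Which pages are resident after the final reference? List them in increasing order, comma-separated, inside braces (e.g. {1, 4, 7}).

X: miss, frames [X]
T: miss, frames [X, T]
S: miss, frames [X, T, S]
T: hit
X: hit
T: hit
E: miss, evict S, frames [X, T, E]
H: miss, evict X, frames [T, E, H]
E: hit
S: miss, evict T, frames [H, E, S]

{E, H, S}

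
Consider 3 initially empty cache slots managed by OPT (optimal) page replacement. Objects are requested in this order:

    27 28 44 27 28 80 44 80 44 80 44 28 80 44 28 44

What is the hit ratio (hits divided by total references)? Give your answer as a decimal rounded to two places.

27 → fault, frames {27}
28 → fault, frames {27,28}
44 → fault, frames {27,28,44}
27 → hit
28 → hit
80 → fault, evict 27, frames {28,44,80}
44 → hit
80 → hit
44 → hit
80 → hit
44 → hit
28 → hit
80 → hit
44 → hit
28 → hit
44 → hit
Hits: 12 of 16 references → 12/16 = 0.7500.

0.75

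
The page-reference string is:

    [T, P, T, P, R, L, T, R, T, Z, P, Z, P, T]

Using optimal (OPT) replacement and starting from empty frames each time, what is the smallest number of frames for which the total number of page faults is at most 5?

4

f=1: 14 faults
f=2: 8 faults
f=3: 6 faults
f=4: 5 faults
f=5: 5 faults
Smallest f with faults ≤ 5 is 4.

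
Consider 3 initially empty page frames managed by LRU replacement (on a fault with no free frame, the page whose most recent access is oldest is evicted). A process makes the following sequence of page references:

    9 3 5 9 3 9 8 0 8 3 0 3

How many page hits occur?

6

9 -> fault, frames (9)
3 -> fault, frames (9 3)
5 -> fault, frames (9 3 5)
9 -> hit
3 -> hit
9 -> hit
8 -> fault, evict 5, frames (3 9 8)
0 -> fault, evict 3, frames (9 8 0)
8 -> hit
3 -> fault, evict 9, frames (0 8 3)
0 -> hit
3 -> hit
Hits: 6.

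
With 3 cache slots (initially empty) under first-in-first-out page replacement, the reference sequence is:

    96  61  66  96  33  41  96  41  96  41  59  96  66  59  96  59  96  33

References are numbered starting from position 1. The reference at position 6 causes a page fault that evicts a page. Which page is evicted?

61

pos 1: 96 → miss, frames {96}
pos 2: 61 → miss, frames {96,61}
pos 3: 66 → miss, frames {96,61,66}
pos 4: 96 → hit
pos 5: 33 → miss, evict 96, frames {61,66,33}
pos 6: 41 → miss, evict 61, frames {66,33,41}
At position 6, page 61 is evicted.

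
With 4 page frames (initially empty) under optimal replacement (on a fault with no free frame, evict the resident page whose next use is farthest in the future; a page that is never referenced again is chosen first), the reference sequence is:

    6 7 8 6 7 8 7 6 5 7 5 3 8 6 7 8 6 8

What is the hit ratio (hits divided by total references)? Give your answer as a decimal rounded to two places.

0.72

6 -> miss, frames {6}
7 -> miss, frames {6,7}
8 -> miss, frames {6,7,8}
6 -> hit
7 -> hit
8 -> hit
7 -> hit
6 -> hit
5 -> miss, frames {6,7,8,5}
7 -> hit
5 -> hit
3 -> miss, evict 5, frames {6,7,8,3}
8 -> hit
6 -> hit
7 -> hit
8 -> hit
6 -> hit
8 -> hit
Hits: 13 of 18 references → 13/18 = 0.7222.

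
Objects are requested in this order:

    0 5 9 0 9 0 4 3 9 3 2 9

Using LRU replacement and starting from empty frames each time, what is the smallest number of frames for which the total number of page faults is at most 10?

2

f=1: 12 faults
f=2: 9 faults
f=3: 7 faults
f=4: 6 faults
f=5: 6 faults
f=6: 6 faults
Smallest f with faults ≤ 10 is 2.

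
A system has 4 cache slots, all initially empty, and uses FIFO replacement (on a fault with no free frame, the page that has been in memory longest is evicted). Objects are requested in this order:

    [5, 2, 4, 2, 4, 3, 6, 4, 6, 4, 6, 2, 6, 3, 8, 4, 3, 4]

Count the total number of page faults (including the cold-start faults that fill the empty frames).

6

5 -> miss, frames [5]
2 -> miss, frames [5, 2]
4 -> miss, frames [5, 2, 4]
2 -> hit
4 -> hit
3 -> miss, frames [5, 2, 4, 3]
6 -> miss, evict 5, frames [2, 4, 3, 6]
4 -> hit
6 -> hit
4 -> hit
6 -> hit
2 -> hit
6 -> hit
3 -> hit
8 -> miss, evict 2, frames [4, 3, 6, 8]
4 -> hit
3 -> hit
4 -> hit
Page faults: 6.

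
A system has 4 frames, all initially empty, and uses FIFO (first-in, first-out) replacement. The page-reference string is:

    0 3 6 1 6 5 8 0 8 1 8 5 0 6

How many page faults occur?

8

0 -> miss, frames (0)
3 -> miss, frames (0 3)
6 -> miss, frames (0 3 6)
1 -> miss, frames (0 3 6 1)
6 -> hit
5 -> miss, evict 0, frames (3 6 1 5)
8 -> miss, evict 3, frames (6 1 5 8)
0 -> miss, evict 6, frames (1 5 8 0)
8 -> hit
1 -> hit
8 -> hit
5 -> hit
0 -> hit
6 -> miss, evict 1, frames (5 8 0 6)
Page faults: 8.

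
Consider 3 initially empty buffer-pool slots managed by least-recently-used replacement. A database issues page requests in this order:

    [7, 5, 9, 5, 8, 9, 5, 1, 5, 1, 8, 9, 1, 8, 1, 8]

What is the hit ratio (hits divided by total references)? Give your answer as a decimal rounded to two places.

0.56

7: miss, frames (7)
5: miss, frames (7 5)
9: miss, frames (7 5 9)
5: hit
8: miss, evict 7, frames (9 5 8)
9: hit
5: hit
1: miss, evict 8, frames (9 5 1)
5: hit
1: hit
8: miss, evict 9, frames (5 1 8)
9: miss, evict 5, frames (1 8 9)
1: hit
8: hit
1: hit
8: hit
Hits: 9 of 16 references → 9/16 = 0.5625.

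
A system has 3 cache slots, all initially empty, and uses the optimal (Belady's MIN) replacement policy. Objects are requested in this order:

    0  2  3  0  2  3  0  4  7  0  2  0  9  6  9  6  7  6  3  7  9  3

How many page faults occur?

0: miss, frames {0}
2: miss, frames {0,2}
3: miss, frames {0,2,3}
0: hit
2: hit
3: hit
0: hit
4: miss, evict 3, frames {0,2,4}
7: miss, evict 4, frames {0,2,7}
0: hit
2: hit
0: hit
9: miss, evict 2, frames {0,7,9}
6: miss, evict 0, frames {7,9,6}
9: hit
6: hit
7: hit
6: hit
3: miss, evict 6, frames {7,9,3}
7: hit
9: hit
3: hit
Page faults: 8.

8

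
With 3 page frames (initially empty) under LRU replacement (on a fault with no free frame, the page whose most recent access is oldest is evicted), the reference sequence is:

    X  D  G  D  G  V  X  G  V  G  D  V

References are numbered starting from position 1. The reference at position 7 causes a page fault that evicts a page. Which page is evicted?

D

pos 1: X → miss, frames [X]
pos 2: D → miss, frames [X, D]
pos 3: G → miss, frames [X, D, G]
pos 4: D → hit
pos 5: G → hit
pos 6: V → miss, evict X, frames [D, G, V]
pos 7: X → miss, evict D, frames [G, V, X]
At position 7, page D is evicted.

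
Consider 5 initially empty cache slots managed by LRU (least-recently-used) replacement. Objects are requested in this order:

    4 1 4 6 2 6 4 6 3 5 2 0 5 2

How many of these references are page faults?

4 → miss, frames (4)
1 → miss, frames (4 1)
4 → hit
6 → miss, frames (1 4 6)
2 → miss, frames (1 4 6 2)
6 → hit
4 → hit
6 → hit
3 → miss, frames (1 2 4 6 3)
5 → miss, evict 1, frames (2 4 6 3 5)
2 → hit
0 → miss, evict 4, frames (6 3 5 2 0)
5 → hit
2 → hit
Page faults: 7.

7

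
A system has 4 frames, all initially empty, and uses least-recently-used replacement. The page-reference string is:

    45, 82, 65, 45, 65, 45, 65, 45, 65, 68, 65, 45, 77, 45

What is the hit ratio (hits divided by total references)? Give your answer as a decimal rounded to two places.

45: miss, frames [45]
82: miss, frames [45, 82]
65: miss, frames [45, 82, 65]
45: hit
65: hit
45: hit
65: hit
45: hit
65: hit
68: miss, frames [82, 45, 65, 68]
65: hit
45: hit
77: miss, evict 82, frames [68, 65, 45, 77]
45: hit
Hits: 9 of 14 references → 9/14 = 0.6429.

0.64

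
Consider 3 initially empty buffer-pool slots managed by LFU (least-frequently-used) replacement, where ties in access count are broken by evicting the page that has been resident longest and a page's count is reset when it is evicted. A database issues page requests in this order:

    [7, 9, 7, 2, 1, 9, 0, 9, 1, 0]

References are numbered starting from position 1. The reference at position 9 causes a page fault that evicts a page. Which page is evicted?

0

pos 1: 7 → miss, frames [7]
pos 2: 9 → miss, frames [7, 9]
pos 3: 7 → hit
pos 4: 2 → miss, frames [7, 9, 2]
pos 5: 1 → miss, evict 9, frames [7, 2, 1]
pos 6: 9 → miss, evict 2, frames [7, 1, 9]
pos 7: 0 → miss, evict 1, frames [7, 9, 0]
pos 8: 9 → hit
pos 9: 1 → miss, evict 0, frames [7, 9, 1]
At position 9, page 0 is evicted.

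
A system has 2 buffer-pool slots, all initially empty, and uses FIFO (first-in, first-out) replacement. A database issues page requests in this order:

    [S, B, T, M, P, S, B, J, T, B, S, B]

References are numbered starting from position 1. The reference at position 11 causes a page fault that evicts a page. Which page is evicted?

T

pos 1: S: miss, frames {S}
pos 2: B: miss, frames {S,B}
pos 3: T: miss, evict S, frames {B,T}
pos 4: M: miss, evict B, frames {T,M}
pos 5: P: miss, evict T, frames {M,P}
pos 6: S: miss, evict M, frames {P,S}
pos 7: B: miss, evict P, frames {S,B}
pos 8: J: miss, evict S, frames {B,J}
pos 9: T: miss, evict B, frames {J,T}
pos 10: B: miss, evict J, frames {T,B}
pos 11: S: miss, evict T, frames {B,S}
At position 11, page T is evicted.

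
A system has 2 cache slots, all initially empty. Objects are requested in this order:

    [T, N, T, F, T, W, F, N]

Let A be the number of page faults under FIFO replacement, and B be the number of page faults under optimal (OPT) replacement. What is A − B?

2

Under FIFO: F F . F F F F F → 7 faults.
Under OPT: F F . F . F . F → 5 faults.
A − B = 7 − 5 = 2.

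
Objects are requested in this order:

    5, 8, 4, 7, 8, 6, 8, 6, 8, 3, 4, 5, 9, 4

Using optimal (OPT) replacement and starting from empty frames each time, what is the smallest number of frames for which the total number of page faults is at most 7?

f=1: 14 faults
f=2: 9 faults
f=3: 8 faults
f=4: 7 faults
f=5: 7 faults
f=6: 7 faults
f=7: 7 faults
Smallest f with faults ≤ 7 is 4.

4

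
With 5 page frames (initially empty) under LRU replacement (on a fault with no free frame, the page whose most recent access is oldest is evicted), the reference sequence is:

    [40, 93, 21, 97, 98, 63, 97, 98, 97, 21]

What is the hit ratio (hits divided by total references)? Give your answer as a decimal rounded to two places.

0.40

40: miss, frames {40}
93: miss, frames {40,93}
21: miss, frames {40,93,21}
97: miss, frames {40,93,21,97}
98: miss, frames {40,93,21,97,98}
63: miss, evict 40, frames {93,21,97,98,63}
97: hit
98: hit
97: hit
21: hit
Hits: 4 of 10 references → 4/10 = 0.4000.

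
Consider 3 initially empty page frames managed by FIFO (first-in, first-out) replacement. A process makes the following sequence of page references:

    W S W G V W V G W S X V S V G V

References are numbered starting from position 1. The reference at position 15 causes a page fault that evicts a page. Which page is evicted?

S

pos 1: W: fault, frames [W]
pos 2: S: fault, frames [W, S]
pos 3: W: hit
pos 4: G: fault, frames [W, S, G]
pos 5: V: fault, evict W, frames [S, G, V]
pos 6: W: fault, evict S, frames [G, V, W]
pos 7: V: hit
pos 8: G: hit
pos 9: W: hit
pos 10: S: fault, evict G, frames [V, W, S]
pos 11: X: fault, evict V, frames [W, S, X]
pos 12: V: fault, evict W, frames [S, X, V]
pos 13: S: hit
pos 14: V: hit
pos 15: G: fault, evict S, frames [X, V, G]
At position 15, page S is evicted.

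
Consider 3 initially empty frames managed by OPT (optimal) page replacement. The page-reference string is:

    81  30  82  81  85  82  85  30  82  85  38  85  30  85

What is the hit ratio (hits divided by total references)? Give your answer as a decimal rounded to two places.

0.64

81 → fault, frames (81)
30 → fault, frames (81 30)
82 → fault, frames (81 30 82)
81 → hit
85 → fault, evict 81, frames (30 82 85)
82 → hit
85 → hit
30 → hit
82 → hit
85 → hit
38 → fault, evict 82, frames (30 85 38)
85 → hit
30 → hit
85 → hit
Hits: 9 of 14 references → 9/14 = 0.6429.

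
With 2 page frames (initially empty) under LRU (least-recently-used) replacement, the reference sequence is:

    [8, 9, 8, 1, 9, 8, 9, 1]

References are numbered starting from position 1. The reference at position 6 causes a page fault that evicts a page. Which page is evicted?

pos 1: 8 -> fault, frames {8}
pos 2: 9 -> fault, frames {8,9}
pos 3: 8 -> hit
pos 4: 1 -> fault, evict 9, frames {8,1}
pos 5: 9 -> fault, evict 8, frames {1,9}
pos 6: 8 -> fault, evict 1, frames {9,8}
At position 6, page 1 is evicted.

1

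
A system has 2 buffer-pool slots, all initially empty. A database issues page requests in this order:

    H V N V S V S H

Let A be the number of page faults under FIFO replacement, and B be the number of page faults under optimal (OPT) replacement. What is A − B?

Under FIFO: F F F . F F . F → 6 faults.
Under OPT: F F F . F . . F → 5 faults.
A − B = 6 − 5 = 1.

1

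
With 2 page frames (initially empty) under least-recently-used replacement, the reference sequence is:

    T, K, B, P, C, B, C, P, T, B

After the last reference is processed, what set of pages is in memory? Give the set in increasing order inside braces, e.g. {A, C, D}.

T -> fault, frames {T}
K -> fault, frames {T,K}
B -> fault, evict T, frames {K,B}
P -> fault, evict K, frames {B,P}
C -> fault, evict B, frames {P,C}
B -> fault, evict P, frames {C,B}
C -> hit
P -> fault, evict B, frames {C,P}
T -> fault, evict C, frames {P,T}
B -> fault, evict P, frames {T,B}

{B, T}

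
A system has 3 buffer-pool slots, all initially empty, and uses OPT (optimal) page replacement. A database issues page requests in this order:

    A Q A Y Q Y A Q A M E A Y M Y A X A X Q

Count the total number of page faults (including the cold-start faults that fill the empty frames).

8

A -> fault, frames {A}
Q -> fault, frames {A,Q}
A -> hit
Y -> fault, frames {A,Q,Y}
Q -> hit
Y -> hit
A -> hit
Q -> hit
A -> hit
M -> fault, evict Q, frames {A,Y,M}
E -> fault, evict M, frames {A,Y,E}
A -> hit
Y -> hit
M -> fault, evict E, frames {A,Y,M}
Y -> hit
A -> hit
X -> fault, evict M, frames {A,Y,X}
A -> hit
X -> hit
Q -> fault, evict X, frames {A,Y,Q}
Page faults: 8.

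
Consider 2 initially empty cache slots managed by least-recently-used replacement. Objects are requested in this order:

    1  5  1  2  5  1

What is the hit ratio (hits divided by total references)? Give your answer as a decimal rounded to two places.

1 -> miss, frames {1}
5 -> miss, frames {1,5}
1 -> hit
2 -> miss, evict 5, frames {1,2}
5 -> miss, evict 1, frames {2,5}
1 -> miss, evict 2, frames {5,1}
Hits: 1 of 6 references → 1/6 = 0.1667.

0.17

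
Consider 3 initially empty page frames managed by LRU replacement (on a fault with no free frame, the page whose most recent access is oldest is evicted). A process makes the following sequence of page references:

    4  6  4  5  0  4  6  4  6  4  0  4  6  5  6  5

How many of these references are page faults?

4 -> miss, frames {4}
6 -> miss, frames {4,6}
4 -> hit
5 -> miss, frames {6,4,5}
0 -> miss, evict 6, frames {4,5,0}
4 -> hit
6 -> miss, evict 5, frames {0,4,6}
4 -> hit
6 -> hit
4 -> hit
0 -> hit
4 -> hit
6 -> hit
5 -> miss, evict 0, frames {4,6,5}
6 -> hit
5 -> hit
Page faults: 6.

6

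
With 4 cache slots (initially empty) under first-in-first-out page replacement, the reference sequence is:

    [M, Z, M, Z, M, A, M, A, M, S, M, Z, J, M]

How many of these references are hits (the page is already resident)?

8

M: miss, frames [M]
Z: miss, frames [M, Z]
M: hit
Z: hit
M: hit
A: miss, frames [M, Z, A]
M: hit
A: hit
M: hit
S: miss, frames [M, Z, A, S]
M: hit
Z: hit
J: miss, evict M, frames [Z, A, S, J]
M: miss, evict Z, frames [A, S, J, M]
Hits: 8.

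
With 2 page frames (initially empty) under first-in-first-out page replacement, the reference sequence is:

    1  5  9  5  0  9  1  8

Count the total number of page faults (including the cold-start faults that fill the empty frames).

6

1: fault, frames {1}
5: fault, frames {1,5}
9: fault, evict 1, frames {5,9}
5: hit
0: fault, evict 5, frames {9,0}
9: hit
1: fault, evict 9, frames {0,1}
8: fault, evict 0, frames {1,8}
Page faults: 6.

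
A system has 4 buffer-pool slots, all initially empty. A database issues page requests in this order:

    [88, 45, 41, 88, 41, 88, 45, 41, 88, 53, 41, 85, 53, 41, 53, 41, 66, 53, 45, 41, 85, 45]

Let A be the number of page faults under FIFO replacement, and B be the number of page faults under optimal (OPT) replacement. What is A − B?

Under FIFO: F F F . . . . . . F . F . . . . F . F F . . → 8 faults.
Under OPT: F F F . . . . . . F . F . . . . F . . . F . → 7 faults.
A − B = 8 − 7 = 1.

1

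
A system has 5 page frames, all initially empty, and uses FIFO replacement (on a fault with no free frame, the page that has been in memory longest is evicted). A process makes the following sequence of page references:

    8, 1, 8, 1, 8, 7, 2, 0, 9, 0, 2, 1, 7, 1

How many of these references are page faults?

8: fault, frames [8]
1: fault, frames [8, 1]
8: hit
1: hit
8: hit
7: fault, frames [8, 1, 7]
2: fault, frames [8, 1, 7, 2]
0: fault, frames [8, 1, 7, 2, 0]
9: fault, evict 8, frames [1, 7, 2, 0, 9]
0: hit
2: hit
1: hit
7: hit
1: hit
Page faults: 6.

6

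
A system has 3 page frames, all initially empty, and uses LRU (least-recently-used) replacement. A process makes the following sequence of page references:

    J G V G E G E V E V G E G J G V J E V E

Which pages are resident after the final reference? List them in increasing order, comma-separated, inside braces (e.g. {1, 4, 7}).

{E, J, V}

J -> miss, frames (J)
G -> miss, frames (J G)
V -> miss, frames (J G V)
G -> hit
E -> miss, evict J, frames (V G E)
G -> hit
E -> hit
V -> hit
E -> hit
V -> hit
G -> hit
E -> hit
G -> hit
J -> miss, evict V, frames (E G J)
G -> hit
V -> miss, evict E, frames (J G V)
J -> hit
E -> miss, evict G, frames (V J E)
V -> hit
E -> hit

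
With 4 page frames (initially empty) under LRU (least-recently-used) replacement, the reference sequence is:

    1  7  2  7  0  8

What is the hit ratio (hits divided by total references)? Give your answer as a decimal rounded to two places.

0.17

1 -> miss, frames [1]
7 -> miss, frames [1, 7]
2 -> miss, frames [1, 7, 2]
7 -> hit
0 -> miss, frames [1, 2, 7, 0]
8 -> miss, evict 1, frames [2, 7, 0, 8]
Hits: 1 of 6 references → 1/6 = 0.1667.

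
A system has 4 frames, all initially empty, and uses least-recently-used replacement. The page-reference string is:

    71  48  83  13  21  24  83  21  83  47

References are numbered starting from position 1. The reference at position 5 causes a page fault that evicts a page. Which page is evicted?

71

pos 1: 71 -> fault, frames {71}
pos 2: 48 -> fault, frames {71,48}
pos 3: 83 -> fault, frames {71,48,83}
pos 4: 13 -> fault, frames {71,48,83,13}
pos 5: 21 -> fault, evict 71, frames {48,83,13,21}
At position 5, page 71 is evicted.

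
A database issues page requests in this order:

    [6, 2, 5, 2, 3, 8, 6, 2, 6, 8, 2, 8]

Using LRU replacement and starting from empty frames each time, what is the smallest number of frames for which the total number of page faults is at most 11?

2

f=1: 12 faults
f=2: 9 faults
f=3: 7 faults
f=4: 6 faults
f=5: 5 faults
Smallest f with faults ≤ 11 is 2.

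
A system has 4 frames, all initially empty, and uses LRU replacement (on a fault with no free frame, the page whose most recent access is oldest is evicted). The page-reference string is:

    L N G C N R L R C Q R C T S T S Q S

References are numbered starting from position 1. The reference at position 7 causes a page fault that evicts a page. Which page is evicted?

pos 1: L -> fault, frames [L]
pos 2: N -> fault, frames [L, N]
pos 3: G -> fault, frames [L, N, G]
pos 4: C -> fault, frames [L, N, G, C]
pos 5: N -> hit
pos 6: R -> fault, evict L, frames [G, C, N, R]
pos 7: L -> fault, evict G, frames [C, N, R, L]
At position 7, page G is evicted.

G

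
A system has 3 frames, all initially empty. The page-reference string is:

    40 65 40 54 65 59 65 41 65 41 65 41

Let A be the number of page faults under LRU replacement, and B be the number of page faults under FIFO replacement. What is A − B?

Under LRU: F F . F . F . F . . . . → 5 faults.
Under FIFO: F F . F . F . F F . . . → 6 faults.
A − B = 5 − 6 = -1.

-1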